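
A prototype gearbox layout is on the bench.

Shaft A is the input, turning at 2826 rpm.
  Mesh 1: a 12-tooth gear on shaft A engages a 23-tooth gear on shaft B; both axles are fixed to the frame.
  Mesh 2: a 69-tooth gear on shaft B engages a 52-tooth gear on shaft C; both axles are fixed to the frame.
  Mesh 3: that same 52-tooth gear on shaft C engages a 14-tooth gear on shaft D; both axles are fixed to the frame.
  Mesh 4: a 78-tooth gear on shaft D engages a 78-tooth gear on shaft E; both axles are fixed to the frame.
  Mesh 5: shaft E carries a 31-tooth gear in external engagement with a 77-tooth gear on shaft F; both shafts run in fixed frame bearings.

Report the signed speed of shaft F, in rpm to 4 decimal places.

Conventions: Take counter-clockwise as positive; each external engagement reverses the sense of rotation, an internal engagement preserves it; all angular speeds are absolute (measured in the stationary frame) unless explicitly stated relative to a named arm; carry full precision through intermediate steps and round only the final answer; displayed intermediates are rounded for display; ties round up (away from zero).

5-mesh fixed-axis compound train (all bearings frame-fixed)
mesh 1 [12T→23T]: ω = 2826.0000×12/23 = 1474.4348 rpm, sense flips to −
mesh 2 [69T→52T]: ω = 1474.4348×69/52 = 1956.4615 rpm, sense flips to +
mesh 3 [52T→14T]: ω = 1956.4615×52/14 = 7266.8571 rpm, sense flips to −
mesh 4 [78T→78T]: ω = 7266.8571×78/78 = 7266.8571 rpm, sense flips to +
mesh 5 [31T→77T]: ω = 7266.8571×31/77 = 2925.6178 rpm, sense flips to −
signed output speed = -2925.6178 rpm

-2925.6178 rpm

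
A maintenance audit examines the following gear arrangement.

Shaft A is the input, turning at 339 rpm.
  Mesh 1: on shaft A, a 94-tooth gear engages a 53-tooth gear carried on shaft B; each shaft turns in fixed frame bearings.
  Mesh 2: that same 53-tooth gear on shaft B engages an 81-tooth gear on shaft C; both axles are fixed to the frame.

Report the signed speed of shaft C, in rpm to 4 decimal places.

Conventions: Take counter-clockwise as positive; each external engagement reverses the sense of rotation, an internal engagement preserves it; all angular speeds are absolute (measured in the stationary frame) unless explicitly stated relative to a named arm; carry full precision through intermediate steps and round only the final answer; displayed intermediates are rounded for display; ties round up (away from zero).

class = fixed-axis compound train [2 meshes; 2 ratios multiply, 2 sense flips]
mesh 1 [94T→53T]: ω = 339.0000×94/53 = 601.2453 rpm, sense flips to −
mesh 2 [53T→81T]: ω = 601.2453×53/81 = 393.4074 rpm, sense flips to +
signed output speed = +393.4074 rpm

+393.4074 rpm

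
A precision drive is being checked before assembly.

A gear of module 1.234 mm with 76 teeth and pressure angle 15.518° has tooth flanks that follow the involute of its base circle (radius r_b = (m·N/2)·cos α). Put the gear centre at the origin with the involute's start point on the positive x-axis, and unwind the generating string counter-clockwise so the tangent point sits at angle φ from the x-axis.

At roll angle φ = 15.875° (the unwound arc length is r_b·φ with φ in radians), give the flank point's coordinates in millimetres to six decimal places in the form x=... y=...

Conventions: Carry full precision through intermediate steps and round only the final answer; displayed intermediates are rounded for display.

x=46.883775 y=0.317897

single-mesh involute tooth geometry (76T wheel at module 1.234)
pitch radius r_p = m·N/2 = 1.234·76/2 = 46.892000
base radius r_b = r_p·cos α = 46.892000·cos 15.518° = 45.182620
roll angle φ = 15.875° = 0.27707102 rad
x = r_b·(cos φ + φ·sin φ) = 46.883775
y = r_b·(sin φ − φ·cos φ) = 0.317897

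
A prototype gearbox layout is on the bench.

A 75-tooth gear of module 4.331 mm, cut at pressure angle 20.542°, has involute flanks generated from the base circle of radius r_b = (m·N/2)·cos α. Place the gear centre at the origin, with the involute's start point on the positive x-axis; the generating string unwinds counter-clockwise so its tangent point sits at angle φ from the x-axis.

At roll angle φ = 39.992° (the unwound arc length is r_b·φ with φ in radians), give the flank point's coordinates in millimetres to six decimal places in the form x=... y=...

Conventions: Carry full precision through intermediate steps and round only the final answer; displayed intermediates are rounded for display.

x=184.741371 y=16.413840

single-mesh involute tooth geometry (75T wheel at module 4.331)
pitch radius r_p = m·N/2 = 4.331·75/2 = 162.412500
base radius r_b = r_p·cos α = 162.412500·cos 20.542° = 152.085537
roll angle φ = 39.992° = 0.69799207 rad
x = r_b·(cos φ + φ·sin φ) = 184.741371
y = r_b·(sin φ − φ·cos φ) = 16.413840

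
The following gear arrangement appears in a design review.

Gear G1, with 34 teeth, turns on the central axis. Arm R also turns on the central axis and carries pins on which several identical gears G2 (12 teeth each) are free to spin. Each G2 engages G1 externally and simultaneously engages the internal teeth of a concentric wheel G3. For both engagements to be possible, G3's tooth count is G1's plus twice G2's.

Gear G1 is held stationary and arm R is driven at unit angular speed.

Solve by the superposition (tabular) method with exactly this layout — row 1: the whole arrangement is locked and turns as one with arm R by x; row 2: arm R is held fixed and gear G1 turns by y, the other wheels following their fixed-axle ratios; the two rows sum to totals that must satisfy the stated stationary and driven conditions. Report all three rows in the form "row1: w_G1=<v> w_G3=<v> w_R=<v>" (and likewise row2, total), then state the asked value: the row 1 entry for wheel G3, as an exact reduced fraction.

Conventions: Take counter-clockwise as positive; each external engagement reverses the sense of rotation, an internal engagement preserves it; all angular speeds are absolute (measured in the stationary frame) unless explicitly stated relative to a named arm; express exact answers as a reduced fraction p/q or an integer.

planetary set (34T centre, 12T on arm, 58T internal) — Willis relation
row 1: whole set turns with the arm by x
row 2: sun turns y, ring = −(34/58)·y, arm 0
boundary: total ω_sun = x + y = 0 and total ω_arm = x = 1  ⇒  y = -1, x = 1
row 2 ring = −(34/58)·(-1) = 17/29
totals (row 1 + row 2): sun 1 + (-1) = 0, ring 1 + 17/29 = 46/29, arm 1 + 0 = 1
asked cell (row1, ring) = 1

row1: w_G1=1 w_G3=1 w_R=1
row2: w_G1=-1 w_G3=17/29 w_R=0
total: w_G1=0 w_G3=46/29 w_R=1
asked value: 1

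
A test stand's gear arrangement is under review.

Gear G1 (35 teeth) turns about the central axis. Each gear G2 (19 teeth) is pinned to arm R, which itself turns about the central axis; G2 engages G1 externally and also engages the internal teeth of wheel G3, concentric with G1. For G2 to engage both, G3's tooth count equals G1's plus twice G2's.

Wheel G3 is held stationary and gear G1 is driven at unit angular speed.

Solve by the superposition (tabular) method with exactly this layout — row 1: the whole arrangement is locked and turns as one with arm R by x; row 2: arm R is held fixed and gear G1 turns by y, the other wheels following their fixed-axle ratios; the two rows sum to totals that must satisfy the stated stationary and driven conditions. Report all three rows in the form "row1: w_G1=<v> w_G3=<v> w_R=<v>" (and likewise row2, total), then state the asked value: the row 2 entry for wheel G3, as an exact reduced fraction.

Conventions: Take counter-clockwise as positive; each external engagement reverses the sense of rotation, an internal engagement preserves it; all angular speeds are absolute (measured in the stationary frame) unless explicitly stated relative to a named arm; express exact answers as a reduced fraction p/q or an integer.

row1: w_G1=35/108 w_G3=35/108 w_R=35/108
row2: w_G1=73/108 w_G3=-35/108 w_R=0
total: w_G1=1 w_G3=0 w_R=35/108
asked value: -35/108

planetary set (35T centre, 19T on arm, 73T internal) — Willis relation
row 1: whole set turns with the arm by x
superposition row 2 [arm held]: sun y, ring −(35/73)·y, arm 0
boundary: total ω_ring = x − (35/73)·y = 0 and total ω_sun = x + y = 1  ⇒  y = 73/108, x = 35/108
row 2 ring = −(35/73)·73/108 = -35/108
totals (row 1 + row 2): sun 35/108 + 73/108 = 1, ring 35/108 + (-35/108) = 0, arm 35/108 + 0 = 35/108
asked cell (row2, ring) = -35/108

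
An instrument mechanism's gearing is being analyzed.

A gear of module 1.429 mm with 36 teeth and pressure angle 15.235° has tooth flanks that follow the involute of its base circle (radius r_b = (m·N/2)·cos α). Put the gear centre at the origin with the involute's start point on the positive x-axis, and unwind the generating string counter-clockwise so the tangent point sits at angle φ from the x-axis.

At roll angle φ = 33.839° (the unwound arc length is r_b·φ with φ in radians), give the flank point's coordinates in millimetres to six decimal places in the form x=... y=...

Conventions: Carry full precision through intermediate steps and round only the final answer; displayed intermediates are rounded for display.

x=28.776230 y=1.645530

recognized (one wheel, involute flank): single-mesh tooth geometry, m = 1.429, N = 36
pitch radius r_p = m·N/2 = 1.429·36/2 = 25.722000
base radius r_b = r_p·cos α = 25.722000·cos 15.235° = 24.818030
roll angle φ = 33.839° = 0.59060197 rad
x = r_b·(cos φ + φ·sin φ) = 28.776230
y = r_b·(sin φ − φ·cos φ) = 1.645530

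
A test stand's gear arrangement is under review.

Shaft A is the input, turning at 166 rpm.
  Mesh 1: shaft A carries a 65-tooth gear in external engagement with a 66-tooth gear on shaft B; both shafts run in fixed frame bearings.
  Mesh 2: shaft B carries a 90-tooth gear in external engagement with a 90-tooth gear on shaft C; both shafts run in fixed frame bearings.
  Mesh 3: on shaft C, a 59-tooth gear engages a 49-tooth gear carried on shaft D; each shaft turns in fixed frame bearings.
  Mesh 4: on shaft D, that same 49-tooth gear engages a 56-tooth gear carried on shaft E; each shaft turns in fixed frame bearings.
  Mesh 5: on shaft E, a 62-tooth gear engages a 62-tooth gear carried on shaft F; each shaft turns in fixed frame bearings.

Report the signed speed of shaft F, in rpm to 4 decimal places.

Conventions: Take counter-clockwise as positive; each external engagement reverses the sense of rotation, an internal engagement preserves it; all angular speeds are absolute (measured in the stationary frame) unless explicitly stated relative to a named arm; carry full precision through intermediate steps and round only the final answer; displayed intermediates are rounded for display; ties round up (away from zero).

recognized (6 fixed axles, 5 meshes): fixed-axis compound train
mesh 1 [65T→66T]: ω = 166.0000×65/66 = 163.4848 rpm, sense flips to −
mesh 2 [90T→90T]: ω = 163.4848×90/90 = 163.4848 rpm, sense flips to +
mesh 3 [59T→49T]: ω = 163.4848×59/49 = 196.8491 rpm, sense flips to −
mesh 4 [49T→56T]: ω = 196.8491×49/56 = 172.2430 rpm, sense flips to +
mesh 5 [62T→62T]: ω = 172.2430×62/62 = 172.2430 rpm, sense flips to −
signed output speed = -172.2430 rpm

-172.2430 rpm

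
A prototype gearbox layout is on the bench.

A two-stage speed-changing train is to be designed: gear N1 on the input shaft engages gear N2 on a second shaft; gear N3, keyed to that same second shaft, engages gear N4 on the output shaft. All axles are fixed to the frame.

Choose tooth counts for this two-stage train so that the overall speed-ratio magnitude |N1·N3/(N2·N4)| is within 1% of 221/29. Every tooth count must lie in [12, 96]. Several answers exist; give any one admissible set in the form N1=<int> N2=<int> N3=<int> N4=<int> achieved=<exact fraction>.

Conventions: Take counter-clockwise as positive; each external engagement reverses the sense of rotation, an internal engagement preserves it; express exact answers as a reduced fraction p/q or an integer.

design class (target 221/29): fixed-axis compound train
target = 221/29 in lowest terms: an exact hit needs N1·N3 = k·221 and N2·N4 = k·29 for one integer k, every count in [12, 96]; additionally prefer no 1:1 stage (N1 ≠ N2, N3 ≠ N4)
k = 1…11: no 1:1-free in-range split of k·221 and k·29 into factor pairs; take k = 12
k = 12: N1·N3 = 2652 = 34·78, N2·N4 = 348 = 12·29
achieved = 34·78/(12·29) = 221/29; |achieved − target| = 0 ≤ 221/2900 ✓

N1=34 N2=12 N3=78 N4=29 achieved=221/29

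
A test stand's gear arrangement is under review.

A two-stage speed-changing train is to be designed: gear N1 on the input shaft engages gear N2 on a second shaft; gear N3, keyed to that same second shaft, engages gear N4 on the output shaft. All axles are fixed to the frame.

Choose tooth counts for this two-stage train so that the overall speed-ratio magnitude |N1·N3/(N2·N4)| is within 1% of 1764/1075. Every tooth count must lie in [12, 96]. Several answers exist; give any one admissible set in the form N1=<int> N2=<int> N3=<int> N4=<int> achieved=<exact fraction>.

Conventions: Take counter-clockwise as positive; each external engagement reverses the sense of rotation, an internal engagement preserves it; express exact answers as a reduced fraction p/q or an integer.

topology: fixed-axis compound train — 2 stages, target 1764/1075
target = 1764/1075 in lowest terms: an exact hit needs N1·N3 = k·1764 and N2·N4 = k·1075 for one integer k, every count in [12, 96]; additionally prefer no 1:1 stage (N1 ≠ N2, N3 ≠ N4)
k = 1: N1·N3 = 1764 = 21·84, N2·N4 = 1075 = 25·43
achieved = 21·84/(25·43) = 1764/1075; |achieved − target| = 0 ≤ 441/26875 ✓

N1=21 N2=25 N3=84 N4=43 achieved=1764/1075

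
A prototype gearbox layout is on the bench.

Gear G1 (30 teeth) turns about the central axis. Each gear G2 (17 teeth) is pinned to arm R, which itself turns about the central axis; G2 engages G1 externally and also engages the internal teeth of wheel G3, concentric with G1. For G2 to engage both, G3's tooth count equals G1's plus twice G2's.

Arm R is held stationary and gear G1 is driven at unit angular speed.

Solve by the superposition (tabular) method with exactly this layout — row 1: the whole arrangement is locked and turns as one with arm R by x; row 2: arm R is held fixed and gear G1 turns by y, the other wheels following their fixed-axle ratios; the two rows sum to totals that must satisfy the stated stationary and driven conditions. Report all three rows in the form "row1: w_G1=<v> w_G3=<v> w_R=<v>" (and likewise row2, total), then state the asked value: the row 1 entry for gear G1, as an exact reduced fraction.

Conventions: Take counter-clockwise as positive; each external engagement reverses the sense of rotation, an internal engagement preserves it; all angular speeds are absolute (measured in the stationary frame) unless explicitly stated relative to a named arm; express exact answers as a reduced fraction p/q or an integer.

class = planetary set [G3 = 30+2·17 = 64; Willis about the carrier]
row 1 — lock + rotate with arm: ω_sun = ω_ring = ω_arm = x
row 2: sun turns y, ring = −(30/64)·y, arm 0
boundary: total ω_arm = x = 0 and total ω_sun = x + y = 1  ⇒  y = 1, x = 0
row 2 ring = −(30/64)·1 = -15/32
totals (row 1 + row 2): sun 0 + 1 = 1, ring 0 + (-15/32) = -15/32, arm 0 + 0 = 0
asked cell (row1, sun) = 0

row1: w_G1=0 w_G3=0 w_R=0
row2: w_G1=1 w_G3=-15/32 w_R=0
total: w_G1=1 w_G3=-15/32 w_R=0
asked value: 0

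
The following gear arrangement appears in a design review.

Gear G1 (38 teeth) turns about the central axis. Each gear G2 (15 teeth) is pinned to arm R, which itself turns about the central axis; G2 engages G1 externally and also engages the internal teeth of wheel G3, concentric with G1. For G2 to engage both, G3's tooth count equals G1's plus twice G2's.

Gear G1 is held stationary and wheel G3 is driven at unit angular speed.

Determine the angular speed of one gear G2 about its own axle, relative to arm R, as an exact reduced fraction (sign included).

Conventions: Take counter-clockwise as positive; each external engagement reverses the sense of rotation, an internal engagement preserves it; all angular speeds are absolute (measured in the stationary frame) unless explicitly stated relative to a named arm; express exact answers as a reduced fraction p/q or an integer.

1292/795

planetary set (38T centre, 15T on arm, 68T internal) — Willis relation
ring teeth: 38 + 2·15 = 68
38(ω_sun−ω_arm) = −68(ω_ring−ω_arm),  ω_sun = 0, ω_ring = 1
38(0−ω_arm) = −68(1−ω_arm)  ⇒  106·ω_arm = 68  ⇒  ω_arm = 34/53
sun–planet mesh: 38·(0−34/53) = −15·(ω_p−ω_arm)  ⇒  ω_p−ω_arm = 1292/795
exact speed ratio = 1292/795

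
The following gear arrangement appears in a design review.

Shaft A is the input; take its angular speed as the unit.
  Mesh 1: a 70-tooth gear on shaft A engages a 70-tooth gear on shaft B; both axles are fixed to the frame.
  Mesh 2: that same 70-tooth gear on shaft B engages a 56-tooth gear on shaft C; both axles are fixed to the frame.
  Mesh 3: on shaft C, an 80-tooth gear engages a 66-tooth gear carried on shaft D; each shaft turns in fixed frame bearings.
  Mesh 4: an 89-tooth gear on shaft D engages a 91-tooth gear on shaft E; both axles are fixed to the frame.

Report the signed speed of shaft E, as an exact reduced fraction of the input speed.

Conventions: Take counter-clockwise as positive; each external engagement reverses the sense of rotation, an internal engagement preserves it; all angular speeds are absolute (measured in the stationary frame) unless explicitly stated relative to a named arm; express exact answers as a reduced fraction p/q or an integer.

4-mesh fixed-axis compound train (all bearings frame-fixed)
mesh 1 [70T→70T]: |ω|/ω_in = 1×70/70 = 1, sense flips to −
mesh 2 [70T→56T]: |ω|/ω_in = 1×70/56 = 5/4, sense flips to +
mesh 3 [80T→66T]: |ω|/ω_in = (5/4)×80/66 = 50/33, sense flips to −
mesh 4 [89T→91T]: |ω|/ω_in = (50/33)×89/91 = 4450/3003, sense flips to +
signed output speed (× input speed) = 4450/3003

4450/3003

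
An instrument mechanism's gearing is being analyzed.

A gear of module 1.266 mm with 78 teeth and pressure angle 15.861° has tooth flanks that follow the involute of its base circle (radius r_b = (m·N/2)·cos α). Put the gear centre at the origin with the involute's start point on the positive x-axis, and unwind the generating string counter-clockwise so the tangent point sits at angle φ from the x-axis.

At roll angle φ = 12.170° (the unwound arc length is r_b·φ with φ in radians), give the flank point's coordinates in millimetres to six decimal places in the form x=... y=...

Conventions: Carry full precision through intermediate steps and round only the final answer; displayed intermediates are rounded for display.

x=48.553545 y=0.151030

recognized (one wheel, involute flank): single-mesh tooth geometry, m = 1.266, N = 78
pitch radius r_p = m·N/2 = 1.266·78/2 = 49.374000
base radius r_b = r_p·cos α = 49.374000·cos 15.861° = 47.494212
roll angle φ = 12.170° = 0.21240657 rad
x = r_b·(cos φ + φ·sin φ) = 48.553545
y = r_b·(sin φ − φ·cos φ) = 0.151030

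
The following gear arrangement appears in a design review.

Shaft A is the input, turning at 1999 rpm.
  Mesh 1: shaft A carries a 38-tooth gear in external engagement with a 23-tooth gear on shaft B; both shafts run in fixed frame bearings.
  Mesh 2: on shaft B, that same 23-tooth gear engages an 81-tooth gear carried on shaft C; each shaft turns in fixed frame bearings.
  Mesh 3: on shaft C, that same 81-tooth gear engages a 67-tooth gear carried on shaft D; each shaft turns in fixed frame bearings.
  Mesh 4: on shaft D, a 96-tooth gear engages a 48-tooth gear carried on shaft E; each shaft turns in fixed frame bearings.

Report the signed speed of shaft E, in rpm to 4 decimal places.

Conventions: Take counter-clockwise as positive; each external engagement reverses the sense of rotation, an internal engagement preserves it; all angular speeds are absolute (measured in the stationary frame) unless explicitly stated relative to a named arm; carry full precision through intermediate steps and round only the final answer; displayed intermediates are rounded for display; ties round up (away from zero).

+2267.5224 rpm

topology: fixed-axis compound train — 4 meshes, A→E
mesh 1 [38T→23T]: ω = 1999.0000×38/23 = 3302.6957 rpm, sense flips to −
mesh 2 [23T→81T]: ω = 3302.6957×23/81 = 937.8025 rpm, sense flips to +
mesh 3 [81T→67T]: ω = 937.8025×81/67 = 1133.7612 rpm, sense flips to −
mesh 4 [96T→48T]: ω = 1133.7612×96/48 = 2267.5224 rpm, sense flips to +
signed output speed = +2267.5224 rpm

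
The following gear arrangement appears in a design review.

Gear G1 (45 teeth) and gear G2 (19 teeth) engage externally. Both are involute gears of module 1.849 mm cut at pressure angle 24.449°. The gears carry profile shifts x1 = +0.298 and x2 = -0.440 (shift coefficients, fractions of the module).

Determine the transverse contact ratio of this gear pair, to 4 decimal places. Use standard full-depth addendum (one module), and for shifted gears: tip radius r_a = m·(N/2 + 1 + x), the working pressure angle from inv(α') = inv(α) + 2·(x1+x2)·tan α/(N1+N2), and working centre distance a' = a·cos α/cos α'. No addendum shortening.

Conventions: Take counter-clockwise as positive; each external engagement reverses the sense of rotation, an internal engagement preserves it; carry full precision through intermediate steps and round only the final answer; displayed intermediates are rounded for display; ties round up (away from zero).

recognized (one external pair, fixed centres): single-mesh tooth geometry, m = 1.849, N1 = 45, N2 = 19
base radii: r_b1 = 37.872005, r_b2 = 15.990402
tip radii: r_a1 = 44.002502, r_a2 = 18.600940
inv(α') = inv(24.449°) + 2·(+0.298-0.440)·tan α/(45+19) = 0.02591864  ⇒  α' = 23.87468°
a' = a·cos α / cos α' = 59.1680·cos 24.449°/cos 23.87468° = 58.902526
action lengths: √(r_a1²−r_b1²) = 22.403825, √(r_a2²−r_b2²) = 9.502737
base pitch p_b = π·m·cos α = 5.287929
CR = (22.403825 + 9.502737 − 58.902526·sin 23.87468°)/5.287929 = 1.525455
contact ratio ≈ 1.5255

1.5255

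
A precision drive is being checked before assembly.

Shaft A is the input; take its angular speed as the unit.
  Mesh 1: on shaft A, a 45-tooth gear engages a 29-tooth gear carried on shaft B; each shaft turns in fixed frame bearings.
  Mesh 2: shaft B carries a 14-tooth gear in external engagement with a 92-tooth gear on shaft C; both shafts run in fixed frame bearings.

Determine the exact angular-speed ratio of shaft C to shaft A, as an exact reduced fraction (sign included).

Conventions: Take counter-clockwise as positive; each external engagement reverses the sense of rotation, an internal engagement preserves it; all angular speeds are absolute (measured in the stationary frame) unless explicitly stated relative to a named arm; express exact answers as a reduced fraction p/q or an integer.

class = fixed-axis compound train [2 meshes; 2 ratios multiply, 2 sense flips]
mesh 1 [45T→29T]: running ratio 45/29, sense −
mesh 2 [14T→92T]: running ratio 315/1334, sense +
ω_out/ω_in = 315/1334

315/1334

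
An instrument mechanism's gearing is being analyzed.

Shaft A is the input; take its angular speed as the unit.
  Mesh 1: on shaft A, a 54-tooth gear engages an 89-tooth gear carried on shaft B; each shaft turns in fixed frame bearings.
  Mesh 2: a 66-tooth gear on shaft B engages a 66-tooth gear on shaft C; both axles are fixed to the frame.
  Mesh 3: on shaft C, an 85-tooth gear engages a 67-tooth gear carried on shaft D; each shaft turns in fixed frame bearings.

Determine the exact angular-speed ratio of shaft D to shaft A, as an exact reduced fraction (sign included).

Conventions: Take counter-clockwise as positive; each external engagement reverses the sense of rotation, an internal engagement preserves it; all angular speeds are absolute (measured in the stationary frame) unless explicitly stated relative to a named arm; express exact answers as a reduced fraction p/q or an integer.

class = fixed-axis compound train [3 meshes; 3 ratios multiply, 3 sense flips]
mesh 1 [54T→89T]: running ratio 54/89, sense −
mesh 2 [66T→66T]: running ratio 54/89, sense +
mesh 3 [85T→67T]: running ratio 4590/5963, sense −
ω_out/ω_in = -4590/5963

-4590/5963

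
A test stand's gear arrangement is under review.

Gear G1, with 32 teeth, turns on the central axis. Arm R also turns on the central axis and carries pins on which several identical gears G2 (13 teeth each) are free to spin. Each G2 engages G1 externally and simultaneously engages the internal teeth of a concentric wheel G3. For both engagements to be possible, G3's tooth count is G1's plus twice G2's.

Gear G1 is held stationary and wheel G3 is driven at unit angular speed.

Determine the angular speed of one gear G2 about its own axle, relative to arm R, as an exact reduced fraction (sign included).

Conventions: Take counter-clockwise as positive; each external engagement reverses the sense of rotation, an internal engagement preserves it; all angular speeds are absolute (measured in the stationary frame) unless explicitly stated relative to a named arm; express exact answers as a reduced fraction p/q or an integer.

928/585

recognized (axles ride arm R): planetary set, 32/13/58 teeth
ring teeth: 32 + 2·13 = 58
32(ω_sun−ω_arm) = −58(ω_ring−ω_arm),  ω_sun = 0, ω_ring = 1
32(0−ω_arm) = −58(1−ω_arm)  ⇒  90·ω_arm = 58  ⇒  ω_arm = 29/45
sun–planet mesh: 32·(0−29/45) = −13·(ω_p−ω_arm)  ⇒  ω_p−ω_arm = 928/585
exact speed ratio = 928/585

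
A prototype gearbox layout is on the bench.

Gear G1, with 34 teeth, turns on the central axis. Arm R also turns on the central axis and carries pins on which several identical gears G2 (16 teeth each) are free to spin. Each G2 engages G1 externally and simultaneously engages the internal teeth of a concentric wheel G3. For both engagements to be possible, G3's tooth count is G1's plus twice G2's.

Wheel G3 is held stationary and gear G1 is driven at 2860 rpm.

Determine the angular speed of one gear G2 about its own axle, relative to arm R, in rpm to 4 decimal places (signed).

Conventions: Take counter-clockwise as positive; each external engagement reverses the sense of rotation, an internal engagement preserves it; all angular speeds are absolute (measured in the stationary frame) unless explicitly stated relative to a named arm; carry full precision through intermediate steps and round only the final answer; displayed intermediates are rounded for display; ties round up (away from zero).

class = planetary set [G3 = 34+2·16 = 66; Willis about the carrier]
normalise by the input: solve with ω_sun = 1, then scale by 2860 rpm
ring teeth: 34 + 2·16 = 66
34(ω_sun−ω_arm) = −66(ω_ring−ω_arm),  ω_ring = 0, ω_sun = 1
34(1−ω_arm) = −66(0−ω_arm)  ⇒  100·ω_arm = 34  ⇒  ω_arm = 17/50
sun–planet mesh: 34·(1−17/50) = −16·(ω_p−ω_arm)  ⇒  ω_p−ω_arm = -561/400
scale: ω_p−ω_arm = -561/400 × 2860 rpm = -4011.1500 rpm

-4011.1500 rpm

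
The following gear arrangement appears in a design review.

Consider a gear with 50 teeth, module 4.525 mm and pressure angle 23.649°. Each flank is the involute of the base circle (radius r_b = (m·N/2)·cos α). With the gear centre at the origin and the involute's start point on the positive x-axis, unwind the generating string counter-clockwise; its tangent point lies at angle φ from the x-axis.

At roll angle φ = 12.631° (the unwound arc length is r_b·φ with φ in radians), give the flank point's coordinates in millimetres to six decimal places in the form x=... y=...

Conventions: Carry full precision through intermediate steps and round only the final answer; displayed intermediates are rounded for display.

recognized (one wheel, involute flank): single-mesh tooth geometry, m = 4.525, N = 50
pitch radius r_p = m·N/2 = 4.525·50/2 = 113.125000
base radius r_b = r_p·cos α = 113.125000·cos 23.649° = 103.624764
roll angle φ = 12.631° = 0.22045254 rad
x = r_b·(cos φ + φ·sin φ) = 106.112299
y = r_b·(sin φ − φ·cos φ) = 0.368278

x=106.112299 y=0.368278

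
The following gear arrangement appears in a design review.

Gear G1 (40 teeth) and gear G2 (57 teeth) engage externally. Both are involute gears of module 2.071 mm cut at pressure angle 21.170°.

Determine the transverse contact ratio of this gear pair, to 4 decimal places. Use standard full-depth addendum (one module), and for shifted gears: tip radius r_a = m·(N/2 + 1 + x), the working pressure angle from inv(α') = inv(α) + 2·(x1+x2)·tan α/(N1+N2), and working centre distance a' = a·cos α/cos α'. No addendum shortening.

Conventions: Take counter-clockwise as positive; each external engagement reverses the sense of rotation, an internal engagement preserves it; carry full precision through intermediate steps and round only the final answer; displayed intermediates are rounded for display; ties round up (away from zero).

topology: single-mesh involute geometry — m = 2.071, 40T/57T pair
base radii: r_b1 = 38.624689, r_b2 = 55.040182
tip radii: r_a1 = 43.491000, r_a2 = 61.094500
no profile shift: α' = α, a' = a
action lengths: √(r_a1²−r_b1²) = 19.990009, √(r_a2²−r_b2²) = 26.516340
base pitch p_b = π·m·cos α = 6.067152
CR = (19.990009 + 26.516340 − 100.443500·sin 21.17000°)/6.067152 = 1.686549
contact ratio ≈ 1.6865

1.6865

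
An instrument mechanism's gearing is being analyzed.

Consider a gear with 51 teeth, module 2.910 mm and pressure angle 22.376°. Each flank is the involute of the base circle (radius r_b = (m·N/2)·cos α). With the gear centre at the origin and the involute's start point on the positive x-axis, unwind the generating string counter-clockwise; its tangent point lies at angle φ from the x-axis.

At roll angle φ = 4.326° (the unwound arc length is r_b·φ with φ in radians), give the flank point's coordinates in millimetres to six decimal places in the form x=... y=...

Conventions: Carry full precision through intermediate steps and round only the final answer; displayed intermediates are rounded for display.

x=68.813083 y=0.009839

recognized (one wheel, involute flank): single-mesh tooth geometry, m = 2.910, N = 51
pitch radius r_p = m·N/2 = 2.910·51/2 = 74.205000
base radius r_b = r_p·cos α = 74.205000·cos 22.376° = 68.617777
roll angle φ = 4.326° = 0.07550294 rad
x = r_b·(cos φ + φ·sin φ) = 68.813083
y = r_b·(sin φ − φ·cos φ) = 0.009839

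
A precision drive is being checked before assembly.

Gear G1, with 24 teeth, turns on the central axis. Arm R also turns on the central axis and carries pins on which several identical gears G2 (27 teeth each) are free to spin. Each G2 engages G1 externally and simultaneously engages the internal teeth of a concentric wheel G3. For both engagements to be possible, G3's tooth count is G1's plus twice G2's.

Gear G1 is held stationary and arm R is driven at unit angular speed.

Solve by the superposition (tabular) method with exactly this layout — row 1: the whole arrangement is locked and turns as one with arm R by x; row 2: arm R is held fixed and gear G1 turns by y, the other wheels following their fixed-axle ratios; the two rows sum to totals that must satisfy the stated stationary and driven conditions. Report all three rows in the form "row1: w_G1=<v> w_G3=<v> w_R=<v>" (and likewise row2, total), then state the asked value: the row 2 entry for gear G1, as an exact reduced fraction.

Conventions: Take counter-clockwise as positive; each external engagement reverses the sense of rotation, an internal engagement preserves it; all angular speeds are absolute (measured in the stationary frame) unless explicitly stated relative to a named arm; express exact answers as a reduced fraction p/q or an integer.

class = planetary set [G3 = 24+2·27 = 78; Willis about the carrier]
row 1 — lock + rotate with arm: ω_sun = ω_ring = ω_arm = x
row 2 (arm held, sun turns y): ω_ring = −(24/78)·y, ω_arm = 0
boundary: total ω_sun = x + y = 0 and total ω_arm = x = 1  ⇒  y = -1, x = 1
row 2 ring = −(24/78)·(-1) = 4/13
totals (row 1 + row 2): sun 1 + (-1) = 0, ring 1 + 4/13 = 17/13, arm 1 + 0 = 1
asked cell (row2, sun) = -1

row1: w_G1=1 w_G3=1 w_R=1
row2: w_G1=-1 w_G3=4/13 w_R=0
total: w_G1=0 w_G3=17/13 w_R=1
asked value: -1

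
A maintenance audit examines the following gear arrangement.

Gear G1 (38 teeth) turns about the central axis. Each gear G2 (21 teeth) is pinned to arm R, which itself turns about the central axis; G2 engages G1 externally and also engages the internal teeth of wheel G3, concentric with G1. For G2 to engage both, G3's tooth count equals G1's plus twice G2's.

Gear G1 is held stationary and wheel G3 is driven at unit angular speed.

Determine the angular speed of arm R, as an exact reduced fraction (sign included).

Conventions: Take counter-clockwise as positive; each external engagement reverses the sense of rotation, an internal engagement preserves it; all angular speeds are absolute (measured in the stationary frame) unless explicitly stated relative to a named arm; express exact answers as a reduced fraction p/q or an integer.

40/59

topology: planetary set — G1 38T / G2 21T / G3 80T, arm = carrier (Willis)
ring teeth: 38 + 2·21 = 80
38(ω_sun−ω_arm) = −80(ω_ring−ω_arm),  ω_sun = 0, ω_ring = 1
38(0−ω_arm) = −80(1−ω_arm)  ⇒  118·ω_arm = 80  ⇒  ω_arm = 40/59
exact speed ratio = 40/59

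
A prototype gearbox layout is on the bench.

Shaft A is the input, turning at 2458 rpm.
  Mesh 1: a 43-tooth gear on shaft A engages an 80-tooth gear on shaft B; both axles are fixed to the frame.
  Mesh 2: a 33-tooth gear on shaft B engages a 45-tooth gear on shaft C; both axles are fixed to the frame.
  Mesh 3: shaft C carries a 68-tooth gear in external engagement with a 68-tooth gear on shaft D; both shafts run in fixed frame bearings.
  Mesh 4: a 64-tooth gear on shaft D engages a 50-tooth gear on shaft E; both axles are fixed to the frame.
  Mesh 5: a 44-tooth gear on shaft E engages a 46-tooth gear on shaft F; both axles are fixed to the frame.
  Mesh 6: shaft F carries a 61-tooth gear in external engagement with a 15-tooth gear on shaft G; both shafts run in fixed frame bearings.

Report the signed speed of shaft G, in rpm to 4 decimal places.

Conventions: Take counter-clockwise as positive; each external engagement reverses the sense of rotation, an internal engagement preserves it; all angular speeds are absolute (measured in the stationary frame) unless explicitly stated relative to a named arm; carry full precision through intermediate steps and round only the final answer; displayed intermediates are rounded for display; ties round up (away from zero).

6-mesh fixed-axis compound train (all bearings frame-fixed)
mesh 1 [43T→80T]: ω = 2458.0000×43/80 = 1321.1750 rpm, sense flips to −
mesh 2 [33T→45T]: ω = 1321.1750×33/45 = 968.8617 rpm, sense flips to +
mesh 3 [68T→68T]: ω = 968.8617×68/68 = 968.8617 rpm, sense flips to −
mesh 4 [64T→50T]: ω = 968.8617×64/50 = 1240.1429 rpm, sense flips to +
mesh 5 [44T→46T]: ω = 1240.1429×44/46 = 1186.2237 rpm, sense flips to −
mesh 6 [61T→15T]: ω = 1186.2237×61/15 = 4823.9763 rpm, sense flips to +
signed output speed = +4823.9763 rpm

+4823.9763 rpm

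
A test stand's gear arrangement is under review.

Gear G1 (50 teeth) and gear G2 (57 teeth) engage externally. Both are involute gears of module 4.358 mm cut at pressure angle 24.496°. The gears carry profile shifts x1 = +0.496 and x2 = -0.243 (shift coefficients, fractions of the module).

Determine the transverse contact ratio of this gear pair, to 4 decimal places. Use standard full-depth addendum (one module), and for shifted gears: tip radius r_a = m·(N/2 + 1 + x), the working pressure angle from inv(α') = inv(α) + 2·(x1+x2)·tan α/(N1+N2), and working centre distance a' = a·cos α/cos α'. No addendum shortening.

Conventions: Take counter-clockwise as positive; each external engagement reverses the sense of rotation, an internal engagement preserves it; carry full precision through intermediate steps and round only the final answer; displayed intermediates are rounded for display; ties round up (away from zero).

single-mesh involute tooth geometry (50T engaging 57T at module 4.358)
base radii: r_b1 = 99.143434, r_b2 = 113.023515
tip radii: r_a1 = 115.469568, r_a2 = 127.502006
inv(α') = inv(24.496°) + 2·(+0.496-0.243)·tan α/(50+57) = 0.03026081  ⇒  α' = 25.07496°
a' = a·cos α / cos α' = 233.1530·cos 24.496°/cos 25.07496° = 234.243439
action lengths: √(r_a1²−r_b1²) = 59.192910, √(r_a2²−r_b2²) = 59.012257
base pitch p_b = π·m·cos α = 12.458731
CR = (59.192910 + 59.012257 − 234.243439·sin 25.07496°)/12.458731 = 1.519572
contact ratio ≈ 1.5196

1.5196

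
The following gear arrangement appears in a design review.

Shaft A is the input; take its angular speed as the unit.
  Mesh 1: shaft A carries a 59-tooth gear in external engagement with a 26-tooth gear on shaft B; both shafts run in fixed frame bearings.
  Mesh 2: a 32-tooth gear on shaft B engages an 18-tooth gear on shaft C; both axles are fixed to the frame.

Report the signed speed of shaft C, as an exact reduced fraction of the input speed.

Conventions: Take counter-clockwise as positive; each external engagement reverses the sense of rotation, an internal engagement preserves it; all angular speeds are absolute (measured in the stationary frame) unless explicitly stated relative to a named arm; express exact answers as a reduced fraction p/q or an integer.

2-mesh fixed-axis compound train (all bearings frame-fixed)
mesh 1 [59T→26T]: |ω|/ω_in = 1×59/26 = 59/26, sense flips to −
mesh 2 [32T→18T]: |ω|/ω_in = (59/26)×32/18 = 472/117, sense flips to +
signed output speed (× input speed) = 472/117

472/117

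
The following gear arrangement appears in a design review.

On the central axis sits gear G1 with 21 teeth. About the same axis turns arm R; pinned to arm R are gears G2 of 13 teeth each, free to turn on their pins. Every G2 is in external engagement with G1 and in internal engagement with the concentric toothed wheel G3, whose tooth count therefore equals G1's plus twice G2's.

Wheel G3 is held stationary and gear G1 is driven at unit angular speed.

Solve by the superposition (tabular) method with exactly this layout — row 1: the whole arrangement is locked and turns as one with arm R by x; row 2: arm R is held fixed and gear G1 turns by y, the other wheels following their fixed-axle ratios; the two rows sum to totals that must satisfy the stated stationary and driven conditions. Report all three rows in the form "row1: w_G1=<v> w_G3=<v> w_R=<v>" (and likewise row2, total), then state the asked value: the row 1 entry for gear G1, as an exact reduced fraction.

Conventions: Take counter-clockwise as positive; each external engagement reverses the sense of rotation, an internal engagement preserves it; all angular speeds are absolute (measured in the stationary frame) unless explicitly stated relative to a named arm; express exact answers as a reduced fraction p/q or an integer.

recognized (axles ride arm R): planetary set, 21/13/47 teeth
row 1 (train locked, turned with arm): all members turn x
row 2: sun turns y, ring = −(21/47)·y, arm 0
boundary: total ω_ring = x − (21/47)·y = 0 and total ω_sun = x + y = 1  ⇒  y = 47/68, x = 21/68
row 2 ring = −(21/47)·47/68 = -21/68
totals (row 1 + row 2): sun 21/68 + 47/68 = 1, ring 21/68 + (-21/68) = 0, arm 21/68 + 0 = 21/68
asked cell (row1, sun) = 21/68

row1: w_G1=21/68 w_G3=21/68 w_R=21/68
row2: w_G1=47/68 w_G3=-21/68 w_R=0
total: w_G1=1 w_G3=0 w_R=21/68
asked value: 21/68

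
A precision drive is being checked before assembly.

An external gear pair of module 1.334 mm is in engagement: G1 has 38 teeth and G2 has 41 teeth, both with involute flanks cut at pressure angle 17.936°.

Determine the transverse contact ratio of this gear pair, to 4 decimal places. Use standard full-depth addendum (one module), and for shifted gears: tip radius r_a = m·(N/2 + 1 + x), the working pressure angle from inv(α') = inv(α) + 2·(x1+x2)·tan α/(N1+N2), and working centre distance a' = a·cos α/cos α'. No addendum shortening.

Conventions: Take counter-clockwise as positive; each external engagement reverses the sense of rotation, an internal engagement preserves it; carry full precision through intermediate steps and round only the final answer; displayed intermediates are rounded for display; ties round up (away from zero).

recognized (one external pair, fixed centres): single-mesh tooth geometry, m = 1.334, N1 = 38, N2 = 41
base radii: r_b1 = 24.114212, r_b2 = 26.017966
tip radii: r_a1 = 26.680000, r_a2 = 28.681000
no profile shift: α' = α, a' = a
action lengths: √(r_a1²−r_b1²) = 11.416093, √(r_a2²−r_b2²) = 12.069185
base pitch p_b = π·m·cos α = 3.987212
CR = (11.416093 + 12.069185 − 52.693000·sin 17.93600°)/3.987212 = 1.820378
contact ratio ≈ 1.8204

1.8204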